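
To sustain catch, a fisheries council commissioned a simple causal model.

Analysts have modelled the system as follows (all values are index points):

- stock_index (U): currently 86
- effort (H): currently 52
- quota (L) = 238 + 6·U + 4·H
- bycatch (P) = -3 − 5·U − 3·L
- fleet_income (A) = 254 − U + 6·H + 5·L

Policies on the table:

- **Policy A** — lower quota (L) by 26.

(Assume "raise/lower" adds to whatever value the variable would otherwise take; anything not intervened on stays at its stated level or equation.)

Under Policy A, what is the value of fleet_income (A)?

Policy A (L − 26):
  U = 86
  H = 52
  L = 238 + 6·86 + 4·52 (−26 from intervention) = 936
  A = 254 − 86 + 6·52 + 5·936 = 5160

5160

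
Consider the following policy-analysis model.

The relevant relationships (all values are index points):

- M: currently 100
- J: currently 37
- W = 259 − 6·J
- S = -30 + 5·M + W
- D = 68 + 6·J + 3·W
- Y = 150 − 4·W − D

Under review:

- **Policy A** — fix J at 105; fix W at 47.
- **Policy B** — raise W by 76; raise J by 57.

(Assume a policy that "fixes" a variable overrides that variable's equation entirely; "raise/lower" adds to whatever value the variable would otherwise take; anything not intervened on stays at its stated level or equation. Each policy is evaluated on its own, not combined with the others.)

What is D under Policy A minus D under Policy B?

Policy A (J := 105, W := 47):
  J = 105
  W = 47
  D = 68 + 6·105 + 3·47 = 839
Policy B (W + 76, J + 57):
  J = 37 + 57 = 94
  W = 259 − 6·94 (+76 from intervention) = -229
  D = 68 + 6·94 + 3·(-229) = -55
D: 839 − (-55) = 894

894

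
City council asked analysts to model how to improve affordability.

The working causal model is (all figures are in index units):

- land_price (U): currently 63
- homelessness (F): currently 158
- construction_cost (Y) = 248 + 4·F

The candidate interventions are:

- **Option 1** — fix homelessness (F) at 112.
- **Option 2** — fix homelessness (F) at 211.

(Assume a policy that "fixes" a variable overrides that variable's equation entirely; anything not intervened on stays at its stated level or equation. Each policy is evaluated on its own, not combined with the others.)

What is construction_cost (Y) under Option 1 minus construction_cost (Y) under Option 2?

-396

Option 1 (F := 112):
  F = 112
  Y = 248 + 4·112 = 696
Option 2 (F := 211):
  F = 211
  Y = 248 + 4·211 = 1092
Y: 696 − 1092 = -396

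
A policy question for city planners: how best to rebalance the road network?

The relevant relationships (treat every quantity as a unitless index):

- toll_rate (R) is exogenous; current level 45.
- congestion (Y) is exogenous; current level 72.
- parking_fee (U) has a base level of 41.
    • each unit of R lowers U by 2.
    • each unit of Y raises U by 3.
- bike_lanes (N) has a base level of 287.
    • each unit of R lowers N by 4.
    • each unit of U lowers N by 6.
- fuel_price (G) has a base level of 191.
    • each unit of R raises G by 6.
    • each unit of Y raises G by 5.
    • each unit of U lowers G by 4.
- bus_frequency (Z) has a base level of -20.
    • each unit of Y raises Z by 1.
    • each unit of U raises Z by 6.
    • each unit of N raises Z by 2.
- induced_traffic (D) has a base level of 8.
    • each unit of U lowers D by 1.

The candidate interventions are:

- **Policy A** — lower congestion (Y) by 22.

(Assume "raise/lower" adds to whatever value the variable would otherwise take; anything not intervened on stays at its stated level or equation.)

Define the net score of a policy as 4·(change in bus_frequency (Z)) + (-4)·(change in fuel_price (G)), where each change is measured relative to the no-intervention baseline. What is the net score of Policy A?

Baseline:
  R = 45
  Y = 72
  U = 41 − 2·45 + 3·72 = 167
  N = 287 − 4·45 − 6·167 = -895
  G = 191 + 6·45 + 5·72 − 4·167 = 153
  Z = -20 + 72 + 6·167 + 2·(-895) = -736
Policy A (Y − 22):
  R = 45
  Y = 72 − 22 = 50
  U = 41 − 2·45 + 3·50 = 101
  N = 287 − 4·45 − 6·101 = -499
  G = 191 + 6·45 + 5·50 − 4·101 = 307
  Z = -20 + 50 + 6·101 + 2·(-499) = -362
ΔZ = -362 − (-736) = 374; ΔG = 307 − 153 = 154
Score = 4·374 + (-4)·154 = 880

880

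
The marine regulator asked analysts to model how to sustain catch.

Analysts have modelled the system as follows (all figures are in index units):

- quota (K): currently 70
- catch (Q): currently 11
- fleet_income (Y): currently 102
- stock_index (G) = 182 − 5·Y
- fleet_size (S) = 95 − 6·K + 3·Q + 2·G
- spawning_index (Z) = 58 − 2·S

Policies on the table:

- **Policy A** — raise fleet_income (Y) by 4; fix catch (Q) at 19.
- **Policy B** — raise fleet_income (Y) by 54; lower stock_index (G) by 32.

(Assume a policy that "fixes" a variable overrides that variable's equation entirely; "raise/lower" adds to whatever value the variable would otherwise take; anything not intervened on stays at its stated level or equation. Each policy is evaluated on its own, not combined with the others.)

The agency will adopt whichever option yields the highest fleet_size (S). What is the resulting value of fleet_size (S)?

Policy A (Y + 4, Q := 19):
  K = 70
  Q = 19
  Y = 102 + 4 = 106
  G = 182 − 5·106 = -348
  S = 95 − 6·70 + 3·19 + 2·(-348) = -964
Policy B (Y + 54, G − 32):
  K = 70
  Q = 11
  Y = 102 + 54 = 156
  G = 182 − 5·156 (−32 from intervention) = -630
  S = 95 − 6·70 + 3·11 + 2·(-630) = -1552
Comparing — Policy A: S=-964, Policy B: S=-1552. Highest is -964 (Policy A).

-964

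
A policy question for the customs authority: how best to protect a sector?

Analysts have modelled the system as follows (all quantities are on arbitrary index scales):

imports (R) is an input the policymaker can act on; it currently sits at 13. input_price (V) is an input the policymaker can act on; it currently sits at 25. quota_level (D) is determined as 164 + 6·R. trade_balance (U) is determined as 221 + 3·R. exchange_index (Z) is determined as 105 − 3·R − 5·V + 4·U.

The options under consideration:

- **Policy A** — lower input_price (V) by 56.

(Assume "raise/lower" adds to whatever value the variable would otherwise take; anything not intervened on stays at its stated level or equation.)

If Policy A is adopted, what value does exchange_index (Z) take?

1261

Policy A (V − 56):
  R = 13
  V = 25 − 56 = -31
  U = 221 + 3·13 = 260
  Z = 105 − 3·13 − 5·(-31) + 4·260 = 1261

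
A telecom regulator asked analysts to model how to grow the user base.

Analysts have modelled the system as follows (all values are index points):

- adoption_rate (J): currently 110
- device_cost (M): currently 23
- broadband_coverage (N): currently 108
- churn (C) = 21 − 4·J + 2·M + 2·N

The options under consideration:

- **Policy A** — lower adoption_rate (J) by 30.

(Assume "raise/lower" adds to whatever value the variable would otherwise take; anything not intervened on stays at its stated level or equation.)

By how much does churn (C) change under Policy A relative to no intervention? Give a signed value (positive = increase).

120

Baseline:
  J = 110
  M = 23
  N = 108
  C = 21 − 4·110 + 2·23 + 2·108 = -157
Policy A (J − 30):
  J = 110 − 30 = 80
  M = 23
  N = 108
  C = 21 − 4·80 + 2·23 + 2·108 = -37
Change in C: -37 − (-157) = 120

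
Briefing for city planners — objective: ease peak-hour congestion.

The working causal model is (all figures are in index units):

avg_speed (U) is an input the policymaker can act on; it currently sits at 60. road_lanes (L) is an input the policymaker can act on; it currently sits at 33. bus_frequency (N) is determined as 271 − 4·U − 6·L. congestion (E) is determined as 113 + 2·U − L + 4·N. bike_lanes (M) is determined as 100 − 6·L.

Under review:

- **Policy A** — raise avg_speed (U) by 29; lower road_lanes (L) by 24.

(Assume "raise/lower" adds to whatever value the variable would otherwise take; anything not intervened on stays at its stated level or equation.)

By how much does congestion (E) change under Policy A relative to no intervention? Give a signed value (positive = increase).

194

Baseline:
  U = 60
  L = 33
  N = 271 − 4·60 − 6·33 = -167
  E = 113 + 2·60 − 33 + 4·(-167) = -468
Policy A (U + 29, L − 24):
  U = 60 + 29 = 89
  L = 33 − 24 = 9
  N = 271 − 4·89 − 6·9 = -139
  E = 113 + 2·89 − 9 + 4·(-139) = -274
Change in E: -274 − (-468) = 194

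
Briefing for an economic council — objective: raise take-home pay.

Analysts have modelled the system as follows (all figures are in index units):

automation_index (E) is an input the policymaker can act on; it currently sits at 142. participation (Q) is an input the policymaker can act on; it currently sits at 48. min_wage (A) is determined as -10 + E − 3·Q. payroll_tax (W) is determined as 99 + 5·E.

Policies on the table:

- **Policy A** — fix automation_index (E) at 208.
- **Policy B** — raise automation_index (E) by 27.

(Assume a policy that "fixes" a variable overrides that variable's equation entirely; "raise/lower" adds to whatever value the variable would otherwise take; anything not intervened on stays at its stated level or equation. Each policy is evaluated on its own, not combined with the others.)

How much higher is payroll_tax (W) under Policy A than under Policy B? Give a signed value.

Policy A (E := 208):
  E = 208
  W = 99 + 5·208 = 1139
Policy B (E + 27):
  E = 142 + 27 = 169
  W = 99 + 5·169 = 944
W: 1139 − 944 = 195

195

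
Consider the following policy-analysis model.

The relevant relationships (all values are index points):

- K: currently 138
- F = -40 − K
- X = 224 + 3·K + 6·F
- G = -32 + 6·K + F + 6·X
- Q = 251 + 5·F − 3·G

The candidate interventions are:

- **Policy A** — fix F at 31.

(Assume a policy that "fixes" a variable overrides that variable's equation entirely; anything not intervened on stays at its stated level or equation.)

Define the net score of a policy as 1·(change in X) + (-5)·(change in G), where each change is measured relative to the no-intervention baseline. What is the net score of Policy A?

-37411

Baseline:
  K = 138
  F = -40 − 138 = -178
  X = 224 + 3·138 + 6·(-178) = -430
  G = -32 + 6·138 + (-178) + 6·(-430) = -1962
Policy A (F := 31):
  K = 138
  F = 31
  X = 224 + 3·138 + 6·31 = 824
  G = -32 + 6·138 + 31 + 6·824 = 5771
ΔX = 824 − (-430) = 1254; ΔG = 5771 − (-1962) = 7733
Score = 1·1254 + (-5)·7733 = -37411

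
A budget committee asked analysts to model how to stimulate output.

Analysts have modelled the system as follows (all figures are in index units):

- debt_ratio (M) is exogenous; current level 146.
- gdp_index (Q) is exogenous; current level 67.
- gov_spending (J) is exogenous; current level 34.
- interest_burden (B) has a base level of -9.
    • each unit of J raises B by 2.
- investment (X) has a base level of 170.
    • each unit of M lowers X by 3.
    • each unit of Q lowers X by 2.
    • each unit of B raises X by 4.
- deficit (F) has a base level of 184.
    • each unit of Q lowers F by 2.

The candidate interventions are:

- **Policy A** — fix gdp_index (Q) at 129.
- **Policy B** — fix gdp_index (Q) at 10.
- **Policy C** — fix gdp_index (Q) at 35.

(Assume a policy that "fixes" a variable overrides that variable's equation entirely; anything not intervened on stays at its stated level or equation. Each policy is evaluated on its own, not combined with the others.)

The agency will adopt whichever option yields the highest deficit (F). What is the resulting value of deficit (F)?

Policy A (Q := 129):
  Q = 129
  F = 184 − 2·129 = -74
Policy B (Q := 10):
  Q = 10
  F = 184 − 2·10 = 164
Policy C (Q := 35):
  Q = 35
  F = 184 − 2·35 = 114
Comparing — Policy A: F=-74, Policy B: F=164, Policy C: F=114. Highest is 164 (Policy B).

164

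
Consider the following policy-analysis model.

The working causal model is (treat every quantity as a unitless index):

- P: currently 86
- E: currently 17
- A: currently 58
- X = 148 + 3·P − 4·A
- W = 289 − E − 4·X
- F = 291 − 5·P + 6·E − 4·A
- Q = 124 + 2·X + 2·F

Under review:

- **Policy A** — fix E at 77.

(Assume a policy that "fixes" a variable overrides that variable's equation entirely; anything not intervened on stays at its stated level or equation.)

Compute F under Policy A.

91

Policy A (E := 77):
  P = 86
  E = 77
  A = 58
  F = 291 − 5·86 + 6·77 − 4·58 = 91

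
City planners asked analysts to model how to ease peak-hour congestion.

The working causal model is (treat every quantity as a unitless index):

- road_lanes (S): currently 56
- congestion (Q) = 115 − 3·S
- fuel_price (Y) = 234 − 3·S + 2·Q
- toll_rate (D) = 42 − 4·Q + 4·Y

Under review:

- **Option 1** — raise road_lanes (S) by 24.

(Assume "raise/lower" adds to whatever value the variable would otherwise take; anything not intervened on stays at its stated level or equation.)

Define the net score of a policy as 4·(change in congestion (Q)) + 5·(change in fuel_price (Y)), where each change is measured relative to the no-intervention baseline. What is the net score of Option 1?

Baseline:
  S = 56
  Q = 115 − 3·56 = -53
  Y = 234 − 3·56 + 2·(-53) = -40
Option 1 (S + 24):
  S = 56 + 24 = 80
  Q = 115 − 3·80 = -125
  Y = 234 − 3·80 + 2·(-125) = -256
ΔQ = -125 − (-53) = -72; ΔY = -256 − (-40) = -216
Score = 4·(-72) + 5·(-216) = -1368

-1368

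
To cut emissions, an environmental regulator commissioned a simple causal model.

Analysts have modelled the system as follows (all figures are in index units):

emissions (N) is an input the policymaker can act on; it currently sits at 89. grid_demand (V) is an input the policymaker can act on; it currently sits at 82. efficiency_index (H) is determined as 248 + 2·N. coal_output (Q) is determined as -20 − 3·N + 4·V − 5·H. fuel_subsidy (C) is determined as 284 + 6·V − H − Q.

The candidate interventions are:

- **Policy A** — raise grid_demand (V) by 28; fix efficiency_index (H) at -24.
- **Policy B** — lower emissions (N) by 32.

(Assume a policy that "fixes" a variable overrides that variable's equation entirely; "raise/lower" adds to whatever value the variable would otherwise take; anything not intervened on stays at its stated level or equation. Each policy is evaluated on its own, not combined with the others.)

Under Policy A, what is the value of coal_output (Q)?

Policy A (V + 28, H := -24):
  N = 89
  V = 82 + 28 = 110
  H = -24
  Q = -20 − 3·89 + 4·110 − 5·(-24) = 273

273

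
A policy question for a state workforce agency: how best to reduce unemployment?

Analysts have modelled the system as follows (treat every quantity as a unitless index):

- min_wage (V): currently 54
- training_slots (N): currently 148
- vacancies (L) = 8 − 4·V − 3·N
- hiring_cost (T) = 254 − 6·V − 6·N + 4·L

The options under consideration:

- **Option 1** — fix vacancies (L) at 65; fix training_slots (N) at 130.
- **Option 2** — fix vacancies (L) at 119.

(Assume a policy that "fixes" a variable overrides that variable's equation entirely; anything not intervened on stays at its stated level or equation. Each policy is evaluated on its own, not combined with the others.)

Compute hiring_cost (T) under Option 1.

-590

Option 1 (L := 65, N := 130):
  V = 54
  N = 130
  L = 65
  T = 254 − 6·54 − 6·130 + 4·65 = -590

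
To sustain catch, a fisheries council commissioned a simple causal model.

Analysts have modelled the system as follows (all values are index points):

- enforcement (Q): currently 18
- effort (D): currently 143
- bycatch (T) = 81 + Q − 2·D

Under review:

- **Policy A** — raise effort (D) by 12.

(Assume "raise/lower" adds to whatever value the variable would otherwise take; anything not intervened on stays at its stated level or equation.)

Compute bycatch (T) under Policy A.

Policy A (D + 12):
  Q = 18
  D = 143 + 12 = 155
  T = 81 + 18 − 2·155 = -211

-211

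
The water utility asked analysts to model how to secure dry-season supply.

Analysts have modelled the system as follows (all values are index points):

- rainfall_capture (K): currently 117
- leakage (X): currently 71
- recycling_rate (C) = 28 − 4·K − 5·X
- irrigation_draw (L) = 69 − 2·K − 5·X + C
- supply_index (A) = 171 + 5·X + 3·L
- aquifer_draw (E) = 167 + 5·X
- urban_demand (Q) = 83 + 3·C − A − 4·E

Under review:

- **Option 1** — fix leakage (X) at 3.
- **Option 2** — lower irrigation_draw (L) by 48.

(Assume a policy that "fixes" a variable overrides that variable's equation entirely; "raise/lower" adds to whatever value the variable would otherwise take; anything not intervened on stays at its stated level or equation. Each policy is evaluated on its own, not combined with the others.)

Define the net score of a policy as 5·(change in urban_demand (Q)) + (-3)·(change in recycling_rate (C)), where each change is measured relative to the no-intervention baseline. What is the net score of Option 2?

720

Baseline:
  K = 117
  X = 71
  C = 28 − 4·117 − 5·71 = -795
  L = 69 − 2·117 − 5·71 + (-795) = -1315
  A = 171 + 5·71 + 3·(-1315) = -3419
  E = 167 + 5·71 = 522
  Q = 83 + 3·(-795) − (-3419) − 4·522 = -971
Option 2 (L − 48):
  K = 117
  X = 71
  C = 28 − 4·117 − 5·71 = -795
  L = 69 − 2·117 − 5·71 + (-795) (−48 from intervention) = -1363
  A = 171 + 5·71 + 3·(-1363) = -3563
  E = 167 + 5·71 = 522
  Q = 83 + 3·(-795) − (-3563) − 4·522 = -827
ΔQ = -827 − (-971) = 144; ΔC = -795 − (-795) = 0
Score = 5·144 + (-3)·0 = 720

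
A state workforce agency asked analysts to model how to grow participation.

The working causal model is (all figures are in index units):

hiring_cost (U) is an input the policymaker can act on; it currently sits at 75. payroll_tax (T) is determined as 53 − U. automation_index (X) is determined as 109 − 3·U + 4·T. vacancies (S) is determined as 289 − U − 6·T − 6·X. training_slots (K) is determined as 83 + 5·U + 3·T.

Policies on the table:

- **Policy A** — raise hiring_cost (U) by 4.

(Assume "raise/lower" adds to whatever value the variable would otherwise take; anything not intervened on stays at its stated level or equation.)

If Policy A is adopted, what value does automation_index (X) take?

-232

Policy A (U + 4):
  U = 75 + 4 = 79
  T = 53 − 79 = -26
  X = 109 − 3·79 + 4·(-26) = -232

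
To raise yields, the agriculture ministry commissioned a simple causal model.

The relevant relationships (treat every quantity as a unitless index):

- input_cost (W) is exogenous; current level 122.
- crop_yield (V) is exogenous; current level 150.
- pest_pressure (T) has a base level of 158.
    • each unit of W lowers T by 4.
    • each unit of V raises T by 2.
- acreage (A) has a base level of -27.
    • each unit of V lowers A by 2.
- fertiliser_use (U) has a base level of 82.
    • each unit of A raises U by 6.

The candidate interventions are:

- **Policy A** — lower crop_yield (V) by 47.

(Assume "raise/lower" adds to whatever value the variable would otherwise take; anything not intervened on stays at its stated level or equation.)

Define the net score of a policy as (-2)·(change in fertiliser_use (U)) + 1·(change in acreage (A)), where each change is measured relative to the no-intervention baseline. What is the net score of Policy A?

-1034

Baseline:
  V = 150
  A = -27 − 2·150 = -327
  U = 82 + 6·(-327) = -1880
Policy A (V − 47):
  V = 150 − 47 = 103
  A = -27 − 2·103 = -233
  U = 82 + 6·(-233) = -1316
ΔU = -1316 − (-1880) = 564; ΔA = -233 − (-327) = 94
Score = (-2)·564 + 1·94 = -1034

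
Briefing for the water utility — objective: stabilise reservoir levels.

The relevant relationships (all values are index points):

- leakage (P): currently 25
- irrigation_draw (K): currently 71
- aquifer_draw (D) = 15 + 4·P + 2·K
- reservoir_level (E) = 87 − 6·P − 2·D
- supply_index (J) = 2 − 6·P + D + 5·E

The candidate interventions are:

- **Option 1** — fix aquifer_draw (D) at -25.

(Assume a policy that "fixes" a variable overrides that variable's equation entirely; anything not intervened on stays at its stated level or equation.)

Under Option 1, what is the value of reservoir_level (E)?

Option 1 (D := -25):
  P = 25
  K = 71
  D = -25
  E = 87 − 6·25 − 2·(-25) = -13

-13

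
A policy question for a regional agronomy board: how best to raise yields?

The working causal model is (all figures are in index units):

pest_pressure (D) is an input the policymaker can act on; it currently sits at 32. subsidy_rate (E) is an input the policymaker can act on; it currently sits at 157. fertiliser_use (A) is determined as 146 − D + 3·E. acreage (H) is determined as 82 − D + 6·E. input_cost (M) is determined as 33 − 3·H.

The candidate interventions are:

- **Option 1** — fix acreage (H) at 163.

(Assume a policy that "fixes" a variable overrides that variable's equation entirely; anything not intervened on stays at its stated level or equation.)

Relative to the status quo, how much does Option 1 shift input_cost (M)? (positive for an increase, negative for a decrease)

2487

Baseline:
  D = 32
  E = 157
  H = 82 − 32 + 6·157 = 992
  M = 33 − 3·992 = -2943
Option 1 (H := 163):
  D = 32
  E = 157
  H = 163
  M = 33 − 3·163 = -456
Change in M: -456 − (-2943) = 2487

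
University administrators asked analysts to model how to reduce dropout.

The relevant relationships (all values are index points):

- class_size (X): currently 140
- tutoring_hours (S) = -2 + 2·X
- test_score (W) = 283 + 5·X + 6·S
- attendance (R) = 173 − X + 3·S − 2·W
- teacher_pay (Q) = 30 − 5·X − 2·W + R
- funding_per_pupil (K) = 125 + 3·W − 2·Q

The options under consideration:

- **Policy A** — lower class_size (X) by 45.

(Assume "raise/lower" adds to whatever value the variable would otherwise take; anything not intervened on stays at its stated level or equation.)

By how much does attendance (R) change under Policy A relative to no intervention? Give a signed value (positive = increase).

Baseline:
  X = 140
  S = -2 + 2·140 = 278
  W = 283 + 5·140 + 6·278 = 2651
  R = 173 − 140 + 3·278 − 2·2651 = -4435
Policy A (X − 45):
  X = 140 − 45 = 95
  S = -2 + 2·95 = 188
  W = 283 + 5·95 + 6·188 = 1886
  R = 173 − 95 + 3·188 − 2·1886 = -3130
Change in R: -3130 − (-4435) = 1305

1305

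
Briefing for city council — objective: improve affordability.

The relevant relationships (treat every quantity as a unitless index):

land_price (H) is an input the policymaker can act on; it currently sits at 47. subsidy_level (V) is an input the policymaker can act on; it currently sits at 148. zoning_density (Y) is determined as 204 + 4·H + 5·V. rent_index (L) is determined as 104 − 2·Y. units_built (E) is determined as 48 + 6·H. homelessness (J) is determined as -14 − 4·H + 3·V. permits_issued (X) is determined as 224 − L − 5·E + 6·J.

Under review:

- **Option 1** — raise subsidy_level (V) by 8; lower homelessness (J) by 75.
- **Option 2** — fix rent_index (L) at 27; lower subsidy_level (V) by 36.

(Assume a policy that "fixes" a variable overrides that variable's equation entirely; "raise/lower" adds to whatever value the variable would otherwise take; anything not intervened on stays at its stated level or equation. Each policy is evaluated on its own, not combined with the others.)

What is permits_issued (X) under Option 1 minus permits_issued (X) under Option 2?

Option 1 (V + 8, J − 75):
  H = 47
  V = 148 + 8 = 156
  Y = 204 + 4·47 + 5·156 = 1172
  L = 104 − 2·1172 = -2240
  E = 48 + 6·47 = 330
  J = -14 − 4·47 + 3·156 (−75 from intervention) = 191
  X = 224 − (-2240) − 5·330 + 6·191 = 1960
Option 2 (L := 27, V − 36):
  H = 47
  V = 148 − 36 = 112
  Y = 204 + 4·47 + 5·112 = 952
  L = 27
  E = 48 + 6·47 = 330
  J = -14 − 4·47 + 3·112 = 134
  X = 224 − 27 − 5·330 + 6·134 = -649
X: 1960 − (-649) = 2609

2609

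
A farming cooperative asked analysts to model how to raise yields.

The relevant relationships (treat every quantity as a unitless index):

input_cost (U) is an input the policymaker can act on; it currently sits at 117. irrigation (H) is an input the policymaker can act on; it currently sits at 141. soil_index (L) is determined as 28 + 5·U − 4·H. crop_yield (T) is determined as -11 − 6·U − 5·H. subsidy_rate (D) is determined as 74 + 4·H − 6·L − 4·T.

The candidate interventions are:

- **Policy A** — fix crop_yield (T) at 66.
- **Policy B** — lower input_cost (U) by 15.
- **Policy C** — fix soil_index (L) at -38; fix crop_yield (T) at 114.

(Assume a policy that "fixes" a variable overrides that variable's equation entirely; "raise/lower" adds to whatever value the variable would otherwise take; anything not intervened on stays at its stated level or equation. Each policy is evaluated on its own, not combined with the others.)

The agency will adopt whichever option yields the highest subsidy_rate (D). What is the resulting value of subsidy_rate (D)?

Policy A (T := 66):
  U = 117
  H = 141
  L = 28 + 5·117 − 4·141 = 49
  T = 66
  D = 74 + 4·141 − 6·49 − 4·66 = 80
Policy B (U − 15):
  U = 117 − 15 = 102
  H = 141
  L = 28 + 5·102 − 4·141 = -26
  T = -11 − 6·102 − 5·141 = -1328
  D = 74 + 4·141 − 6·(-26) − 4·(-1328) = 6106
Policy C (L := -38, T := 114):
  U = 117
  H = 141
  L = -38
  T = 114
  D = 74 + 4·141 − 6·(-38) − 4·114 = 410
Comparing — Policy A: D=80, Policy B: D=6106, Policy C: D=410. Highest is 6106 (Policy B).

6106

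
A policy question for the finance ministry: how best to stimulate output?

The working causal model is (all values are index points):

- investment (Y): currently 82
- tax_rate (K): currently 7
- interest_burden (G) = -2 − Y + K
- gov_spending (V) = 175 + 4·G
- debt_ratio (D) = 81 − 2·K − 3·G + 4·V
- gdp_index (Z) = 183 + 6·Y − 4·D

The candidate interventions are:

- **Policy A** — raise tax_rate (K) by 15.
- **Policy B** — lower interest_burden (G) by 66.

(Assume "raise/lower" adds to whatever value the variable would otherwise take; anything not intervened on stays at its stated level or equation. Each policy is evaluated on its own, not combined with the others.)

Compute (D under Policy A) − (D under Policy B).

Policy A (K + 15):
  Y = 82
  K = 7 + 15 = 22
  G = -2 − 82 + 22 = -62
  V = 175 + 4·(-62) = -73
  D = 81 − 2·22 − 3·(-62) + 4·(-73) = -69
Policy B (G − 66):
  Y = 82
  K = 7
  G = -2 − 82 + 7 (−66 from intervention) = -143
  V = 175 + 4·(-143) = -397
  D = 81 − 2·7 − 3·(-143) + 4·(-397) = -1092
D: -69 − (-1092) = 1023

1023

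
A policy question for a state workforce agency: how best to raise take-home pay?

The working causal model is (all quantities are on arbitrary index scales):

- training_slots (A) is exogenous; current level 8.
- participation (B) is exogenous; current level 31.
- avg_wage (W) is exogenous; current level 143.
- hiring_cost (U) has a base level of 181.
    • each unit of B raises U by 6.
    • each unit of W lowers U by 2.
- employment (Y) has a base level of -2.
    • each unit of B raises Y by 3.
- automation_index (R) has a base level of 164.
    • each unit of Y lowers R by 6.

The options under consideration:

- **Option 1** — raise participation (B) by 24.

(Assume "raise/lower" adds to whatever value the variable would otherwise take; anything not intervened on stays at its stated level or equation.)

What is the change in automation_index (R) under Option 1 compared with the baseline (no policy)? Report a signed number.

Baseline:
  B = 31
  Y = -2 + 3·31 = 91
  R = 164 − 6·91 = -382
Option 1 (B + 24):
  B = 31 + 24 = 55
  Y = -2 + 3·55 = 163
  R = 164 − 6·163 = -814
Change in R: -814 − (-382) = -432

-432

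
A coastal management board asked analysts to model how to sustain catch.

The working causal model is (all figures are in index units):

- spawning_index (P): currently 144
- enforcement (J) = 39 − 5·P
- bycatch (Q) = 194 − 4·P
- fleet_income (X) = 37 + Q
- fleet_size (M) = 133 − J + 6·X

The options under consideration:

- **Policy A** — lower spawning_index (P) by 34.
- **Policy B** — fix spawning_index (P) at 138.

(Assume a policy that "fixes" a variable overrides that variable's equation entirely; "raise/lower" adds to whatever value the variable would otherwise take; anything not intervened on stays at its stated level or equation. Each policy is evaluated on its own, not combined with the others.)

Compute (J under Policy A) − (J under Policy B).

Policy A (P − 34):
  P = 144 − 34 = 110
  J = 39 − 5·110 = -511
Policy B (P := 138):
  P = 138
  J = 39 − 5·138 = -651
J: -511 − (-651) = 140

140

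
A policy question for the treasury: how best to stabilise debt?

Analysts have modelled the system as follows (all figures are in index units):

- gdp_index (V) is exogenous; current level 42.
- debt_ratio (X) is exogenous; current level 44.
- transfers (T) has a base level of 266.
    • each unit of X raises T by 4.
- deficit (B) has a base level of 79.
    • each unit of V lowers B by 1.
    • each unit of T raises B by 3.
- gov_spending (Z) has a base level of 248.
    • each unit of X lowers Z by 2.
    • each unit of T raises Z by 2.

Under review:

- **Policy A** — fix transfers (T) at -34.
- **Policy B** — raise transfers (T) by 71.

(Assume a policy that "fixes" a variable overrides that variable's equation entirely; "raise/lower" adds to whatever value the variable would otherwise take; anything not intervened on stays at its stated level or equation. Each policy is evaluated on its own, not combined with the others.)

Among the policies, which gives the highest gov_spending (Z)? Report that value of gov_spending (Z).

Policy A (T := -34):
  X = 44
  T = -34
  Z = 248 − 2·44 + 2·(-34) = 92
Policy B (T + 71):
  X = 44
  T = 266 + 4·44 (+71 from intervention) = 513
  Z = 248 − 2·44 + 2·513 = 1186
Comparing — Policy A: Z=92, Policy B: Z=1186. Highest is 1186 (Policy B).

1186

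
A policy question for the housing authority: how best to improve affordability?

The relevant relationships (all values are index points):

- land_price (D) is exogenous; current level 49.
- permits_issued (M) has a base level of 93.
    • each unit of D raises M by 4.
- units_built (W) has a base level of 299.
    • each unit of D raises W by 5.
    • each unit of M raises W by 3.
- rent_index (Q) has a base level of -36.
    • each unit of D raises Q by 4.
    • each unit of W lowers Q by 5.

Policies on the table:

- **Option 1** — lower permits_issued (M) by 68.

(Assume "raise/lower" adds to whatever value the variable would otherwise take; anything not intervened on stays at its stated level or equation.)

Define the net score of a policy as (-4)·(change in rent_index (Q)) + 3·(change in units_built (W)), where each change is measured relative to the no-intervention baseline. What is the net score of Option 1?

Baseline:
  D = 49
  M = 93 + 4·49 = 289
  W = 299 + 5·49 + 3·289 = 1411
  Q = -36 + 4·49 − 5·1411 = -6895
Option 1 (M − 68):
  D = 49
  M = 93 + 4·49 (−68 from intervention) = 221
  W = 299 + 5·49 + 3·221 = 1207
  Q = -36 + 4·49 − 5·1207 = -5875
ΔQ = -5875 − (-6895) = 1020; ΔW = 1207 − 1411 = -204
Score = (-4)·1020 + 3·(-204) = -4692

-4692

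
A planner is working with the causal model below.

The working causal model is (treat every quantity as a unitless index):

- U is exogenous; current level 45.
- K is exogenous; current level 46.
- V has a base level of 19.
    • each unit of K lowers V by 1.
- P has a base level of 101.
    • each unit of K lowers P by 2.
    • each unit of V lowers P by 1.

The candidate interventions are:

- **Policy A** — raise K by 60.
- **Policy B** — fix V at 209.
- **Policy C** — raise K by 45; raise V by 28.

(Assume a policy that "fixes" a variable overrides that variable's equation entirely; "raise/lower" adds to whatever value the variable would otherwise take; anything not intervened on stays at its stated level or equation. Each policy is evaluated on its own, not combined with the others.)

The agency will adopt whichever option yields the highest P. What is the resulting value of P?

Policy A (K + 60):
  K = 46 + 60 = 106
  V = 19 − 106 = -87
  P = 101 − 2·106 − (-87) = -24
Policy B (V := 209):
  K = 46
  V = 209
  P = 101 − 2·46 − 209 = -200
Policy C (K + 45, V + 28):
  K = 46 + 45 = 91
  V = 19 − 91 (+28 from intervention) = -44
  P = 101 − 2·91 − (-44) = -37
Comparing — Policy A: P=-24, Policy B: P=-200, Policy C: P=-37. Highest is -24 (Policy A).

-24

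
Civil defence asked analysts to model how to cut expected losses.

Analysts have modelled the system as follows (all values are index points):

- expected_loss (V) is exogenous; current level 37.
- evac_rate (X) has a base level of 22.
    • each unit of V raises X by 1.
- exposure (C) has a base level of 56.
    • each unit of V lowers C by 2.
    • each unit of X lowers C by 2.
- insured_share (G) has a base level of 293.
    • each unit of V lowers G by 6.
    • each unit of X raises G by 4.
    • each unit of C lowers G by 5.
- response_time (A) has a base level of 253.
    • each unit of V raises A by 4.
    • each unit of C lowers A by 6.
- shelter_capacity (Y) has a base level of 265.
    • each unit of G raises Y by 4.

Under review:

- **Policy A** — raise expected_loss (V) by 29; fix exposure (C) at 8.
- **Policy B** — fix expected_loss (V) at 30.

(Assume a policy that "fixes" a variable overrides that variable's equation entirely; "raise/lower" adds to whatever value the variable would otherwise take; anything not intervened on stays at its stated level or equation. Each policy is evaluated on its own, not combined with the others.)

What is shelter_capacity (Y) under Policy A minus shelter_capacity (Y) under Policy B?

-2608

Policy A (V + 29, C := 8):
  V = 37 + 29 = 66
  X = 22 + 66 = 88
  C = 8
  G = 293 − 6·66 + 4·88 − 5·8 = 209
  Y = 265 + 4·209 = 1101
Policy B (V := 30):
  V = 30
  X = 22 + 30 = 52
  C = 56 − 2·30 − 2·52 = -108
  G = 293 − 6·30 + 4·52 − 5·(-108) = 861
  Y = 265 + 4·861 = 3709
Y: 1101 − 3709 = -2608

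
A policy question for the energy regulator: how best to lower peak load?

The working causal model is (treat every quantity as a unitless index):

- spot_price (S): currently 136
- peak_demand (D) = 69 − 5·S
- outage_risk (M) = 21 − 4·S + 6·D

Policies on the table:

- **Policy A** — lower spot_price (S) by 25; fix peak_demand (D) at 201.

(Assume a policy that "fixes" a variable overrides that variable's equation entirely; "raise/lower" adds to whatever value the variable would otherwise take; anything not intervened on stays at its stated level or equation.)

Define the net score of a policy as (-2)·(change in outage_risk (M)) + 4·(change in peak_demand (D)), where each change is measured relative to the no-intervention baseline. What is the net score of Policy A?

-6696

Baseline:
  S = 136
  D = 69 − 5·136 = -611
  M = 21 − 4·136 + 6·(-611) = -4189
Policy A (S − 25, D := 201):
  S = 136 − 25 = 111
  D = 201
  M = 21 − 4·111 + 6·201 = 783
ΔM = 783 − (-4189) = 4972; ΔD = 201 − (-611) = 812
Score = (-2)·4972 + 4·812 = -6696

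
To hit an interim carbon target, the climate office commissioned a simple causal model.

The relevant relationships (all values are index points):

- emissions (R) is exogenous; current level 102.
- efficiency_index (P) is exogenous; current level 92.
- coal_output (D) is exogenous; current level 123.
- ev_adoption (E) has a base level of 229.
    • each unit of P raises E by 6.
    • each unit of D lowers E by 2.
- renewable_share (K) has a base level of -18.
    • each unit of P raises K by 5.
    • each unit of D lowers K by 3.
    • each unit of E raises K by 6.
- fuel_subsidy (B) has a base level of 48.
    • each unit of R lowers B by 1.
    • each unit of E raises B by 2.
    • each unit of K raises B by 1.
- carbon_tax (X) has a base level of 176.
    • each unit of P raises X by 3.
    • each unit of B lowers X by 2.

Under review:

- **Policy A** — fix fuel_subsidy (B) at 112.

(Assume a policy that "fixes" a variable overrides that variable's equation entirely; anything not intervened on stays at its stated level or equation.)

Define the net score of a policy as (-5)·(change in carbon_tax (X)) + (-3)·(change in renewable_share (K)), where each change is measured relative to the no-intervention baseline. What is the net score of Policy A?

Baseline:
  R = 102
  P = 92
  D = 123
  E = 229 + 6·92 − 2·123 = 535
  K = -18 + 5·92 − 3·123 + 6·535 = 3283
  B = 48 − 102 + 2·535 + 3283 = 4299
  X = 176 + 3·92 − 2·4299 = -8146
Policy A (B := 112):
  R = 102
  P = 92
  D = 123
  E = 229 + 6·92 − 2·123 = 535
  K = -18 + 5·92 − 3·123 + 6·535 = 3283
  B = 112
  X = 176 + 3·92 − 2·112 = 228
ΔX = 228 − (-8146) = 8374; ΔK = 3283 − 3283 = 0
Score = (-5)·8374 + (-3)·0 = -41870

-41870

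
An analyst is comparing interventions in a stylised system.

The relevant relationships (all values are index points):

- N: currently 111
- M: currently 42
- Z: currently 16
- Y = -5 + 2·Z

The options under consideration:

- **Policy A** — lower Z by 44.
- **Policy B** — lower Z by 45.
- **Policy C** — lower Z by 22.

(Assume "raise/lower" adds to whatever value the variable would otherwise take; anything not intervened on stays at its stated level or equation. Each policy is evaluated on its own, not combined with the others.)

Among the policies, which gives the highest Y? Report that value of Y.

-17

Policy A (Z − 44):
  Z = 16 − 44 = -28
  Y = -5 + 2·(-28) = -61
Policy B (Z − 45):
  Z = 16 − 45 = -29
  Y = -5 + 2·(-29) = -63
Policy C (Z − 22):
  Z = 16 − 22 = -6
  Y = -5 + 2·(-6) = -17
Comparing — Policy A: Y=-61, Policy B: Y=-63, Policy C: Y=-17. Highest is -17 (Policy C).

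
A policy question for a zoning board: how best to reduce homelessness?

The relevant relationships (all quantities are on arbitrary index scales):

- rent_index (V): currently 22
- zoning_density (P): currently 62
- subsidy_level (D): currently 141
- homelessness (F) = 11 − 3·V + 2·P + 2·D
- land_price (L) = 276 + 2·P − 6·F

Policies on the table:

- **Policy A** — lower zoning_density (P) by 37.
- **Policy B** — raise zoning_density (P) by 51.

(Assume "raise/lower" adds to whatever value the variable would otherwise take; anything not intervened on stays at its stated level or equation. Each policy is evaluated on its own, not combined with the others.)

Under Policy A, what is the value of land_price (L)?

-1336

Policy A (P − 37):
  V = 22
  P = 62 − 37 = 25
  D = 141
  F = 11 − 3·22 + 2·25 + 2·141 = 277
  L = 276 + 2·25 − 6·277 = -1336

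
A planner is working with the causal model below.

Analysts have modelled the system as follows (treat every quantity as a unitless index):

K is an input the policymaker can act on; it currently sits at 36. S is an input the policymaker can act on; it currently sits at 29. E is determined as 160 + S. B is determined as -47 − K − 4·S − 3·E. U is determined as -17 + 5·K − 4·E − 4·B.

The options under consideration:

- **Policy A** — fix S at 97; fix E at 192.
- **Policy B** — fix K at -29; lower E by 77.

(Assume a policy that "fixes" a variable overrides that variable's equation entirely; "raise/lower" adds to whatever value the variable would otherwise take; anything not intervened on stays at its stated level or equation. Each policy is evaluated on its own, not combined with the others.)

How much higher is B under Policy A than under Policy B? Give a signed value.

-577

Policy A (S := 97, E := 192):
  K = 36
  S = 97
  E = 192
  B = -47 − 36 − 4·97 − 3·192 = -1047
Policy B (K := -29, E − 77):
  K = -29
  S = 29
  E = 160 + 29 (−77 from intervention) = 112
  B = -47 − (-29) − 4·29 − 3·112 = -470
B: -1047 − (-470) = -577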